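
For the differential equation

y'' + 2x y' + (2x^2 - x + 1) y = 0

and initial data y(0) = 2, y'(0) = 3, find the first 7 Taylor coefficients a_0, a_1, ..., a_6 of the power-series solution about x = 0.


Ansatz: y(x) = sum_{n>=0} a_n x^n, so y'(x) = sum_{n>=1} n a_n x^(n-1) and y''(x) = sum_{n>=2} n(n-1) a_n x^(n-2).
Substitute into P(x) y'' + Q(x) y' + R(x) y = 0 with P(x) = 1, Q(x) = 2x, R(x) = 2x^2 - x + 1, and match powers of x.
Initial conditions: a_0 = 2, a_1 = 3.
Setting the coefficient of each power of x to zero and solving order by order (substituting the coefficients already found):
  x^0: 2 a_2 + a_0 = 0  ->  2 a_2 = -a_0 = -2  ->  a_2 = -1
  x^1: 6 a_3 + 3 a_1 - a_0 = 0  ->  6 a_3 = -3 a_1 + a_0 = -7  ->  a_3 = -7/6
  x^2: 12 a_4 + 5 a_2 - a_1 + 2 a_0 = 0  ->  12 a_4 = -5 a_2 + a_1 - 2 a_0 = 4  ->  a_4 = 1/3
  x^3: 20 a_5 + 7 a_3 - a_2 + 2 a_1 = 0  ->  20 a_5 = -7 a_3 + a_2 - 2 a_1 = 7/6  ->  a_5 = 7/120
  x^4: 30 a_6 + 9 a_4 - a_3 + 2 a_2 = 0  ->  30 a_6 = -9 a_4 + a_3 - 2 a_2 = -13/6  ->  a_6 = -13/180
Truncated series: y(x) = 2 + 3 x - x^2 - (7/6) x^3 + (1/3) x^4 + (7/120) x^5 - (13/180) x^6 + O(x^7).

a_0 = 2; a_1 = 3; a_2 = -1; a_3 = -7/6; a_4 = 1/3; a_5 = 7/120; a_6 = -13/180


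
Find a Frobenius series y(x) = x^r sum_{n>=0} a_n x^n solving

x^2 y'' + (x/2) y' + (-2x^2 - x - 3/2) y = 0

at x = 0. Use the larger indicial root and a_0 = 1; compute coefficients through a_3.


Write in Frobenius form y'' + (p(x)/x) y' + (q(x)/x^2) y = 0:
  p(x) = 1/2,  q(x) = -2x^2 - x - 3/2.
Indicial equation: r(r-1) + (1/2) r + (-3/2) = 0 -> roots r_1 = 3/2, r_2 = -1.
Take r = r_1 = 3/2. Let y(x) = x^r sum_{n>=0} a_n x^n with a_0 = 1.
Substitute y = x^r sum a_n x^n and match x^{r+n}. The recurrence is
  D(n) a_n - 1 a_{n-1} - 2 a_{n-2} = 0,  where D(n) = (r+n)(r+n-1) + (1/2)(r+n) + (-3/2).
  a_n = [1 a_{n-1} + 2 a_{n-2}] / D(n).
Since the indicial polynomial factors as (r - r_1)(r - r_2), D(n) = (r_1 + n - r_1)(r_1 + n - r_2) = n(n + 5/2).
Evaluating step by step (a_0 = 1):
  n = 1: D(1) = 1(1 + 5/2) = 7/2; numerator = 1(1) = 1; a_1 = (1)/(7/2) = 2/7
  n = 2: D(2) = 2(2 + 5/2) = 9; numerator = 1(2/7) + 2(1) = 16/7; a_2 = (16/7)/(9) = 16/63
  n = 3: D(3) = 3(3 + 5/2) = 33/2; numerator = 1(16/63) + 2(2/7) = 52/63; a_3 = (52/63)/(33/2) = 104/2079

r = 3/2; a_0 = 1; a_1 = 2/7; a_2 = 16/63; a_3 = 104/2079


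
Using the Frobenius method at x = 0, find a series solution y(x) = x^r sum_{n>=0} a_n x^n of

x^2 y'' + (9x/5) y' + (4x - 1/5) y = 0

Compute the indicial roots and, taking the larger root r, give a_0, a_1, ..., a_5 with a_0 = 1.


Write in Frobenius form y'' + (p(x)/x) y' + (q(x)/x^2) y = 0:
  p(x) = 9/5,  q(x) = 4x - 1/5.
Indicial equation: r(r-1) + (9/5) r + (-1/5) = 0 -> roots r_1 = 1/5, r_2 = -1.
Take r = r_1 = 1/5. Let y(x) = x^r sum_{n>=0} a_n x^n with a_0 = 1.
Substitute y = x^r sum a_n x^n and match x^{r+n}. The recurrence is
  D(n) a_n + 4 a_{n-1} = 0,  where D(n) = (r+n)(r+n-1) + (9/5)(r+n) + (-1/5).
  a_n = -4 / D(n) * a_{n-1}.
Since the indicial polynomial factors as (r - r_1)(r - r_2), D(n) = (r_1 + n - r_1)(r_1 + n - r_2) = n(n + 6/5).
Evaluating step by step (a_0 = 1):
  n = 1: D(1) = 1(1 + 6/5) = 11/5; numerator = -4(1) = -4; a_1 = (-4)/(11/5) = -20/11
  n = 2: D(2) = 2(2 + 6/5) = 32/5; numerator = -4(-20/11) = 80/11; a_2 = (80/11)/(32/5) = 25/22
  n = 3: D(3) = 3(3 + 6/5) = 63/5; numerator = -4(25/22) = -50/11; a_3 = (-50/11)/(63/5) = -250/693
  n = 4: D(4) = 4(4 + 6/5) = 104/5; numerator = -4(-250/693) = 1000/693; a_4 = (1000/693)/(104/5) = 625/9009
  n = 5: D(5) = 5(5 + 6/5) = 31; numerator = -4(625/9009) = -2500/9009; a_5 = (-2500/9009)/(31) = -2500/279279

r = 1/5; a_0 = 1; a_1 = -20/11; a_2 = 25/22; a_3 = -250/693; a_4 = 625/9009; a_5 = -2500/279279


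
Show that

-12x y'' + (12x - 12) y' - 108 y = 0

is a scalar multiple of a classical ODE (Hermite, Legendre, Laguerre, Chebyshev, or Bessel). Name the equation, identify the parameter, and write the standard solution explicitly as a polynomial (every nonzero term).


All three coefficients share the factor -12; dividing through by -12 gives  x y'' + (1 - x) y' + 9 y = 0.
This matches the Laguerre equation x y'' + (1 - x) y' + n y = 0 with n = 9; the polynomial solution is L_9(x).
With y = sum_k a_k x^k, matching x^k gives (k+1)k a_{k+1} + (k+1) a_{k+1} - k a_k + n a_k = 0, i.e. (k+1)^2 a_{k+1} = (k - n) a_k = (k - 9) a_k. The right side vanishes at k = 9, so the series terminates at degree 9.
Standard normalization L_n(0) = 1 gives a_0 = 1. Work upward with a_{k+1} = (k - 9) a_k / (k+1)^2:
  a_1 = (0 - 9)(1) / 1^2 = -9/1 = -9
  a_2 = (1 - 9)(-9) / 2^2 = 72/4 = 18
  a_3 = (2 - 9)(18) / 3^2 = -126/9 = -14
  a_4 = (3 - 9)(-14) / 4^2 = 84/16 = 21/4
  a_5 = (4 - 9)(21/4) / 5^2 = (-105/4)/25 = -21/20
  a_6 = (5 - 9)(-21/20) / 6^2 = (21/5)/36 = 7/60
  a_7 = (6 - 9)(7/60) / 7^2 = (-7/20)/49 = -1/140
  a_8 = (7 - 9)(-1/140) / 8^2 = (1/70)/64 = 1/4480
  a_9 = (8 - 9)(1/4480) / 9^2 = (-1/4480)/81 = -1/362880
Hence L_9(x) = -x^9/362880 + x^8/4480 - x^7/140 + 7 x^6/60 - 21 x^5/20 + 21 x^4/4 - 14 x^3 + 18 x^2 - 9 x + 1.

L_9(x); series = -x^9/362880 + x^8/4480 - x^7/140 + 7 x^6/60 - 21 x^5/20 + 21 x^4/4 - 14 x^3 + 18 x^2 - 9 x + 1


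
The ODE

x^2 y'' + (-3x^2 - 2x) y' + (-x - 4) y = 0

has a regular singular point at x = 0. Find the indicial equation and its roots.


Divide by x^2 to reach normal form y'' + P_1(x) y' + P_2(x) y = 0 with P_1(x) = -3 - 2/x and P_2(x) = -1/x - 4/x^2.
x = 0 is a singular point because the y'-coefficient -3 - 2/x has a pole at x = 0 and the y-coefficient -1/x - 4/x^2 has a pole at x = 0.
It is a regular singular point because x P_1(x) = p(x) = -3x - 2 and x^2 P_2(x) = q(x) = -x - 4 are polynomials, hence analytic at x = 0.
p(0) = -2,  q(0) = -4.
Indicial equation: r(r-1) + p(0) r + q(0) = 0, i.e. r^2 + (p(0) - 1) r + q(0) = 0, i.e. r^2 - 3 r - 4 = 0.
Discriminant: (-3)^2 - 4(-4) = 25, so r = (3 ± 5)/2.
Solving: r_1 = 4, r_2 = -1.

indicial: r^2 - 3 r - 4 = 0; roots r_1 = 4, r_2 = -1


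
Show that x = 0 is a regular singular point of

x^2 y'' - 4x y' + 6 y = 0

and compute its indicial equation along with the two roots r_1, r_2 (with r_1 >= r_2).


Divide by x^2 to reach normal form y'' + P_1(x) y' + P_2(x) y = 0 with P_1(x) = -4/x and P_2(x) = 6/x^2.
x = 0 is a singular point because the y'-coefficient -4/x has a pole at x = 0 and the y-coefficient 6/x^2 has a pole at x = 0.
It is a regular singular point because x P_1(x) = p(x) = -4 and x^2 P_2(x) = q(x) = 6 are polynomials, hence analytic at x = 0.
p(0) = -4,  q(0) = 6.
Indicial equation: r(r-1) + p(0) r + q(0) = 0, i.e. r^2 + (p(0) - 1) r + q(0) = 0, i.e. r^2 - 5 r + 6 = 0.
Discriminant: (-5)^2 - 4(6) = 1, so r = (5 ± 1)/2.
Solving: r_1 = 3, r_2 = 2.

indicial: r^2 - 5 r + 6 = 0; roots r_1 = 3, r_2 = 2


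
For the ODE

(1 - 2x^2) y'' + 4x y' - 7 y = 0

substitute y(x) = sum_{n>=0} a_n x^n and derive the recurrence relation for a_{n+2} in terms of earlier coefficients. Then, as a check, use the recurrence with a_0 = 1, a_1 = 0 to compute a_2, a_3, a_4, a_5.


Substitute y = sum_n a_n x^n.
(1 - 2 x^2) y'' contributes (n+2)(n+1) a_{n+2} - 2 n(n-1) a_n at x^n.
4 x y'(x) contributes 4 n a_n at x^n.
-7 y(x) contributes -7 a_n at x^n.
Matching x^n: (n+2)(n+1) a_{n+2} + (-2 n(n-1) + 4 n - 7) a_n = 0.
Thus a_{n+2} = (2 n(n-1) - 4 n + 7) / ((n+1)(n+2)) * a_n.

Check with a_0 = 1, a_1 = 0 (apply the recurrence for n = 0, 1, 2, 3): a_0 = 1, a_1 = 0, a_2 = 7/2, a_3 = 0, a_4 = 7/8, a_5 = 0.

a_(n+2) = (2 n(n-1) - 4 n + 7) / ((n+1)(n+2)) * a_n; check: a_0 = 1, a_1 = 0, a_2 = 7/2, a_3 = 0, a_4 = 7/8, a_5 = 0


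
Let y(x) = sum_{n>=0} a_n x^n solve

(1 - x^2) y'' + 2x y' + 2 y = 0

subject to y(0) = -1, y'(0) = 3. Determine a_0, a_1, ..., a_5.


Ansatz: y(x) = sum_{n>=0} a_n x^n, so y'(x) = sum_{n>=1} n a_n x^(n-1) and y''(x) = sum_{n>=2} n(n-1) a_n x^(n-2).
Substitute into P(x) y'' + Q(x) y' + R(x) y = 0 with P(x) = 1 - x^2, Q(x) = 2x, R(x) = 2, and match powers of x.
Initial conditions: a_0 = -1, a_1 = 3.
Setting the coefficient of each power of x to zero and solving order by order (substituting the coefficients already found):
  x^0: 2 a_2 + 2 a_0 = 0  ->  2 a_2 = -2 a_0 = 2  ->  a_2 = 1
  x^1: 6 a_3 + 4 a_1 = 0  ->  6 a_3 = -4 a_1 = -12  ->  a_3 = -2
  x^2: 12 a_4 + 4 a_2 = 0  ->  12 a_4 = -4 a_2 = -4  ->  a_4 = -1/3
  x^3: 20 a_5 + 2 a_3 = 0  ->  20 a_5 = -2 a_3 = 4  ->  a_5 = 1/5
Truncated series: y(x) = -1 + 3 x + x^2 - 2 x^3 - (1/3) x^4 + (1/5) x^5 + O(x^6).

a_0 = -1; a_1 = 3; a_2 = 1; a_3 = -2; a_4 = -1/3; a_5 = 1/5


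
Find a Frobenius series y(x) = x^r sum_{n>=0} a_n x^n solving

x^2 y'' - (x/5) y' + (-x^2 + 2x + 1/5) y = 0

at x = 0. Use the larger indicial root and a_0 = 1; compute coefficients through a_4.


Write in Frobenius form y'' + (p(x)/x) y' + (q(x)/x^2) y = 0:
  p(x) = -1/5,  q(x) = -x^2 + 2x + 1/5.
Indicial equation: r(r-1) + (-1/5) r + (1/5) = 0 -> roots r_1 = 1, r_2 = 1/5.
Take r = r_1 = 1. Let y(x) = x^r sum_{n>=0} a_n x^n with a_0 = 1.
Substitute y = x^r sum a_n x^n and match x^{r+n}. The recurrence is
  D(n) a_n + 2 a_{n-1} - 1 a_{n-2} = 0,  where D(n) = (r+n)(r+n-1) + (-1/5)(r+n) + (1/5).
  a_n = [-2 a_{n-1} + 1 a_{n-2}] / D(n).
Since the indicial polynomial factors as (r - r_1)(r - r_2), D(n) = (r_1 + n - r_1)(r_1 + n - r_2) = n(n + 4/5).
Evaluating step by step (a_0 = 1):
  n = 1: D(1) = 1(1 + 4/5) = 9/5; numerator = -2(1) = -2; a_1 = (-2)/(9/5) = -10/9
  n = 2: D(2) = 2(2 + 4/5) = 28/5; numerator = -2(-10/9) + 1(1) = 29/9; a_2 = (29/9)/(28/5) = 145/252
  n = 3: D(3) = 3(3 + 4/5) = 57/5; numerator = -2(145/252) + 1(-10/9) = -95/42; a_3 = (-95/42)/(57/5) = -25/126
  n = 4: D(4) = 4(4 + 4/5) = 96/5; numerator = -2(-25/126) + 1(145/252) = 35/36; a_4 = (35/36)/(96/5) = 175/3456

r = 1; a_0 = 1; a_1 = -10/9; a_2 = 145/252; a_3 = -25/126; a_4 = 175/3456


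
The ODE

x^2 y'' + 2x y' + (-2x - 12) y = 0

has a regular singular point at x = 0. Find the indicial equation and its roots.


Divide by x^2 to reach normal form y'' + P_1(x) y' + P_2(x) y = 0 with P_1(x) = 2/x and P_2(x) = -2/x - 12/x^2.
x = 0 is a singular point because the y'-coefficient 2/x has a pole at x = 0 and the y-coefficient -2/x - 12/x^2 has a pole at x = 0.
It is a regular singular point because x P_1(x) = p(x) = 2 and x^2 P_2(x) = q(x) = -2x - 12 are polynomials, hence analytic at x = 0.
p(0) = 2,  q(0) = -12.
Indicial equation: r(r-1) + p(0) r + q(0) = 0, i.e. r^2 + (p(0) - 1) r + q(0) = 0, i.e. r^2 + 1 r - 12 = 0.
Discriminant: (1)^2 - 4(-12) = 49, so r = (-1 ± 7)/2.
Solving: r_1 = 3, r_2 = -4.

indicial: r^2 + 1 r - 12 = 0; roots r_1 = 3, r_2 = -4


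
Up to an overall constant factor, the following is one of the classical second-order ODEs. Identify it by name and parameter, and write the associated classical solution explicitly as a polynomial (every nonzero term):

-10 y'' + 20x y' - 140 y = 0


All three coefficients share the factor -10; dividing through by -10 gives  y'' - 2x y' + 14 y = 0.
This matches the Hermite equation y'' - 2x y' + 2n y = 0 with 2n = 14, so n = 7; the polynomial solution is H_7(x).
With y = sum_k a_k x^k, matching x^k gives (k+2)(k+1) a_{k+2} = 2(k - n) a_k = 2(k - 7) a_k. The right side vanishes at k = 7, so the series with the parity of 7 terminates at degree 7.
Standard normalization: leading coefficient of H_n is 2^n, so a_7 = 2^7 = 128. Work downward with a_k = (k+1)(k+2) a_{k+2} / (2(k - n)):
  a_5 = (6)(7)(128) / (2(5 - 7)) = 5376/(-4) = -1344
  a_3 = (4)(5)(-1344) / (2(3 - 7)) = -26880/(-8) = 3360
  a_1 = (2)(3)(3360) / (2(1 - 7)) = 20160/(-12) = -1680
Hence H_7(x) = 128 x^7 - 1344 x^5 + 3360 x^3 - 1680 x.

H_7(x); series = 128 x^7 - 1344 x^5 + 3360 x^3 - 1680 x


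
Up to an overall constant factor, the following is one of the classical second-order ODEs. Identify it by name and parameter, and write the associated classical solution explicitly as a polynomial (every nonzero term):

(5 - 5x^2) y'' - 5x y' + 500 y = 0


All three coefficients share the factor 5; dividing through by 5 gives  (1 - x^2) y'' - x y' + 100 y = 0.
This matches the Chebyshev equation (1 - x^2) y'' - x y' + n^2 y = 0 (note the -x y' term, not -2x y') with n^2 = 100, so n = 10; the polynomial solution is T_10(x).
With y = sum_k a_k x^k, matching x^k gives (k+2)(k+1) a_{k+2} = (k^2 - n^2) a_k = (k - 10)(k + 10) a_k. The right side vanishes at k = 10, so the series with the parity of 10 terminates at degree 10.
Standard normalization: leading coefficient of T_n is 2^(n-1), so a_10 = 2^9 = 512. Work downward with a_k = (k+1)(k+2) a_{k+2} / ((k - 10)(k + 10)):
  a_8 = (9)(10)(512) / ((8 - 10)(8 + 10)) = 46080/(-36) = -1280
  a_6 = (7)(8)(-1280) / ((6 - 10)(6 + 10)) = -71680/(-64) = 1120
  a_4 = (5)(6)(1120) / ((4 - 10)(4 + 10)) = 33600/(-84) = -400
  a_2 = (3)(4)(-400) / ((2 - 10)(2 + 10)) = -4800/(-96) = 50
  a_0 = (1)(2)(50) / ((0 - 10)(0 + 10)) = 100/(-100) = -1
Hence T_10(x) = 512 x^10 - 1280 x^8 + 1120 x^6 - 400 x^4 + 50 x^2 - 1.

T_10(x); series = 512 x^10 - 1280 x^8 + 1120 x^6 - 400 x^4 + 50 x^2 - 1


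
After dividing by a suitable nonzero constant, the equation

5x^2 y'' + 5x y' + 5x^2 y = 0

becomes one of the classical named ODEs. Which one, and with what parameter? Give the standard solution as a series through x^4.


All three coefficients share the factor 5; dividing through by 5 gives  x^2 y'' + x y' + x^2 y = 0.
This matches the Bessel equation x^2 y'' + x y' + (x^2 - nu^2) y = 0 with nu^2 = 0, so nu = 0; the solution bounded at x = 0 is J_0(x).
Frobenius at x = 0: indicial roots ±nu; for r = nu the recurrence k(k + 2nu) c_k = -c_{k-2} gives the standard series J_nu(x) = sum_{k>=0} (-1)^k / (k! (k+nu)!) (x/2)^(2k+nu). Evaluate the first 3 terms:
  k = 0: (-1)^0 / (0! * 0! * 2^0) x^0 = 1/(1*1*1) x^0 = (1) x^0
  k = 1: (-1)^1 / (1! * 1! * 2^2) x^2 = -1/(1*1*4) x^2 = (-1/4) x^2
  k = 2: (-1)^2 / (2! * 2! * 2^4) x^4 = 1/(2*2*16) x^4 = (1/64) x^4
Hence J_0(x) = x^4/64 - x^2/4 + 1 + ....

J_0(x); series = x^4/64 - x^2/4 + 1


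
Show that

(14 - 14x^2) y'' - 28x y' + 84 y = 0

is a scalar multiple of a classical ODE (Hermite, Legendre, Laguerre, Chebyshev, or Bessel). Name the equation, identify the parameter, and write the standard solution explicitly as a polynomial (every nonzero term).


All three coefficients share the factor 14; dividing through by 14 gives  (1 - x^2) y'' - 2x y' + 6 y = 0.
This matches the Legendre equation (1 - x^2) y'' - 2x y' + n(n+1) y = 0 (note the -2x y' term) with n(n+1) = 6, so n = 2; the polynomial solution is P_2(x).
With y = sum_k a_k x^k, matching x^k gives (k+2)(k+1) a_{k+2} = [k(k+1) - n(n+1)] a_k = (k - 2)(k + 3) a_k. The right side vanishes at k = 2, so the series with the parity of 2 terminates at degree 2.
Standard normalization (P_n(1) = 1): leading coefficient (2n)!/(2^n (n!)^2) = 24/(4*4) = 3/2, so a_2 = 3/2. Work downward with a_k = (k+1)(k+2) a_{k+2} / ((k - 2)(k + 3)):
  a_0 = (1)(2)(3/2) / ((0 - 2)(0 + 3)) = 3/(-6) = -1/2
Hence P_2(x) = 3 x^2/2 - 1/2.

P_2(x); series = 3 x^2/2 - 1/2


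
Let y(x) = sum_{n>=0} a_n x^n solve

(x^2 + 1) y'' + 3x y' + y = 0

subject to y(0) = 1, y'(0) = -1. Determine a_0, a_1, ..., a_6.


Ansatz: y(x) = sum_{n>=0} a_n x^n, so y'(x) = sum_{n>=1} n a_n x^(n-1) and y''(x) = sum_{n>=2} n(n-1) a_n x^(n-2).
Substitute into P(x) y'' + Q(x) y' + R(x) y = 0 with P(x) = x^2 + 1, Q(x) = 3x, R(x) = 1, and match powers of x.
Initial conditions: a_0 = 1, a_1 = -1.
Setting the coefficient of each power of x to zero and solving order by order (substituting the coefficients already found):
  x^0: 2 a_2 + a_0 = 0  ->  2 a_2 = -a_0 = -1  ->  a_2 = -1/2
  x^1: 6 a_3 + 4 a_1 = 0  ->  6 a_3 = -4 a_1 = 4  ->  a_3 = 2/3
  x^2: 12 a_4 + 9 a_2 = 0  ->  12 a_4 = -9 a_2 = 9/2  ->  a_4 = 3/8
  x^3: 20 a_5 + 16 a_3 = 0  ->  20 a_5 = -16 a_3 = -32/3  ->  a_5 = -8/15
  x^4: 30 a_6 + 25 a_4 = 0  ->  30 a_6 = -25 a_4 = -75/8  ->  a_6 = -5/16
Truncated series: y(x) = 1 - x - (1/2) x^2 + (2/3) x^3 + (3/8) x^4 - (8/15) x^5 - (5/16) x^6 + O(x^7).

a_0 = 1; a_1 = -1; a_2 = -1/2; a_3 = 2/3; a_4 = 3/8; a_5 = -8/15; a_6 = -5/16


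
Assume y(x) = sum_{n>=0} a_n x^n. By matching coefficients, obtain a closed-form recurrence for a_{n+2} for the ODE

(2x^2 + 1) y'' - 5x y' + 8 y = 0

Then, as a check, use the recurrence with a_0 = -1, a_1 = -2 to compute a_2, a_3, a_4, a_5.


Substitute y = sum_n a_n x^n.
(1 + 2 x^2) y'' contributes (n+2)(n+1) a_{n+2} + 2 n(n-1) a_n at x^n.
-5 x y'(x) contributes -5 n a_n at x^n.
8 y(x) contributes 8 a_n at x^n.
Matching x^n: (n+2)(n+1) a_{n+2} + (2 n(n-1) - 5 n + 8) a_n = 0.
Thus a_{n+2} = (-2 n(n-1) + 5 n - 8) / ((n+1)(n+2)) * a_n.

Check with a_0 = -1, a_1 = -2 (apply the recurrence for n = 0, 1, 2, 3): a_0 = -1, a_1 = -2, a_2 = 4, a_3 = 1, a_4 = -2/3, a_5 = -1/4.

a_(n+2) = (-2 n(n-1) + 5 n - 8) / ((n+1)(n+2)) * a_n; check: a_0 = -1, a_1 = -2, a_2 = 4, a_3 = 1, a_4 = -2/3, a_5 = -1/4


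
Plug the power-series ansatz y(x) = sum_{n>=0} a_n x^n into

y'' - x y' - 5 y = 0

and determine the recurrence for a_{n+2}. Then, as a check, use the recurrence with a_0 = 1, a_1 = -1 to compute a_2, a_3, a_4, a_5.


Substitute y = sum_n a_n x^n.
y''(x) has coefficient (n+2)(n+1) a_{n+2} at x^n;
-x y'(x) has coefficient -n a_n at x^n (shift);
-5 y(x) has coefficient -5 a_n at x^n.
Matching x^n: (n+2)(n+1) a_{n+2} + (-n - 5) a_n = 0.
Thus a_{n+2} = (n + 5) / ((n+1)(n+2)) * a_n.

Check with a_0 = 1, a_1 = -1 (apply the recurrence for n = 0, 1, 2, 3): a_0 = 1, a_1 = -1, a_2 = 5/2, a_3 = -1, a_4 = 35/24, a_5 = -2/5.

a_(n+2) = (n + 5) / ((n+1)(n+2)) * a_n; check: a_0 = 1, a_1 = -1, a_2 = 5/2, a_3 = -1, a_4 = 35/24, a_5 = -2/5


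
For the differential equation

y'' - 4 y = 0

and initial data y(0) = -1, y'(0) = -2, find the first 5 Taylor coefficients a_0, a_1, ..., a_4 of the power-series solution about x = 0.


Ansatz: y(x) = sum_{n>=0} a_n x^n, so y'(x) = sum_{n>=1} n a_n x^(n-1) and y''(x) = sum_{n>=2} n(n-1) a_n x^(n-2).
Substitute into P(x) y'' + Q(x) y' + R(x) y = 0 with P(x) = 1, Q(x) = 0, R(x) = -4, and match powers of x.
Initial conditions: a_0 = -1, a_1 = -2.
Setting the coefficient of each power of x to zero and solving order by order (substituting the coefficients already found):
  x^0: 2 a_2 - 4 a_0 = 0  ->  2 a_2 = 4 a_0 = -4  ->  a_2 = -2
  x^1: 6 a_3 - 4 a_1 = 0  ->  6 a_3 = 4 a_1 = -8  ->  a_3 = -4/3
  x^2: 12 a_4 - 4 a_2 = 0  ->  12 a_4 = 4 a_2 = -8  ->  a_4 = -2/3
Truncated series: y(x) = -1 - 2 x - 2 x^2 - (4/3) x^3 - (2/3) x^4 + O(x^5).

a_0 = -1; a_1 = -2; a_2 = -2; a_3 = -4/3; a_4 = -2/3


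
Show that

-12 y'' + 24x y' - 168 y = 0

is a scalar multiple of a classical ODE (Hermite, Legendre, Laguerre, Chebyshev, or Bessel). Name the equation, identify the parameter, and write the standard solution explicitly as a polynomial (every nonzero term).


All three coefficients share the factor -12; dividing through by -12 gives  y'' - 2x y' + 14 y = 0.
This matches the Hermite equation y'' - 2x y' + 2n y = 0 with 2n = 14, so n = 7; the polynomial solution is H_7(x).
With y = sum_k a_k x^k, matching x^k gives (k+2)(k+1) a_{k+2} = 2(k - n) a_k = 2(k - 7) a_k. The right side vanishes at k = 7, so the series with the parity of 7 terminates at degree 7.
Standard normalization: leading coefficient of H_n is 2^n, so a_7 = 2^7 = 128. Work downward with a_k = (k+1)(k+2) a_{k+2} / (2(k - n)):
  a_5 = (6)(7)(128) / (2(5 - 7)) = 5376/(-4) = -1344
  a_3 = (4)(5)(-1344) / (2(3 - 7)) = -26880/(-8) = 3360
  a_1 = (2)(3)(3360) / (2(1 - 7)) = 20160/(-12) = -1680
Hence H_7(x) = 128 x^7 - 1344 x^5 + 3360 x^3 - 1680 x.

H_7(x); series = 128 x^7 - 1344 x^5 + 3360 x^3 - 1680 x


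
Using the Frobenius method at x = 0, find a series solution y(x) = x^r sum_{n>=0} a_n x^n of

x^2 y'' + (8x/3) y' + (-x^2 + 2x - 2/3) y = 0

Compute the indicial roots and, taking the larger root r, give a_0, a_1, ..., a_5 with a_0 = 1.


Write in Frobenius form y'' + (p(x)/x) y' + (q(x)/x^2) y = 0:
  p(x) = 8/3,  q(x) = -x^2 + 2x - 2/3.
Indicial equation: r(r-1) + (8/3) r + (-2/3) = 0 -> roots r_1 = 1/3, r_2 = -2.
Take r = r_1 = 1/3. Let y(x) = x^r sum_{n>=0} a_n x^n with a_0 = 1.
Substitute y = x^r sum a_n x^n and match x^{r+n}. The recurrence is
  D(n) a_n + 2 a_{n-1} - 1 a_{n-2} = 0,  where D(n) = (r+n)(r+n-1) + (8/3)(r+n) + (-2/3).
  a_n = [-2 a_{n-1} + 1 a_{n-2}] / D(n).
Since the indicial polynomial factors as (r - r_1)(r - r_2), D(n) = (r_1 + n - r_1)(r_1 + n - r_2) = n(n + 7/3).
Evaluating step by step (a_0 = 1):
  n = 1: D(1) = 1(1 + 7/3) = 10/3; numerator = -2(1) = -2; a_1 = (-2)/(10/3) = -3/5
  n = 2: D(2) = 2(2 + 7/3) = 26/3; numerator = -2(-3/5) + 1(1) = 11/5; a_2 = (11/5)/(26/3) = 33/130
  n = 3: D(3) = 3(3 + 7/3) = 16; numerator = -2(33/130) + 1(-3/5) = -72/65; a_3 = (-72/65)/(16) = -9/130
  n = 4: D(4) = 4(4 + 7/3) = 76/3; numerator = -2(-9/130) + 1(33/130) = 51/130; a_4 = (51/130)/(76/3) = 153/9880
  n = 5: D(5) = 5(5 + 7/3) = 110/3; numerator = -2(153/9880) + 1(-9/130) = -99/988; a_5 = (-99/988)/(110/3) = -27/9880

r = 1/3; a_0 = 1; a_1 = -3/5; a_2 = 33/130; a_3 = -9/130; a_4 = 153/9880; a_5 = -27/9880


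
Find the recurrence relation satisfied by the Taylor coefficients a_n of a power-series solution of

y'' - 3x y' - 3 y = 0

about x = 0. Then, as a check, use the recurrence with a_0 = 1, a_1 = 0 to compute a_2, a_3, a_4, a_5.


Substitute y = sum_n a_n x^n.
y''(x) has coefficient (n+2)(n+1) a_{n+2} at x^n;
-3 x y'(x) has coefficient -3 n a_n at x^n (shift);
-3 y(x) has coefficient -3 a_n at x^n.
Matching x^n: (n+2)(n+1) a_{n+2} + (-3n - 3) a_n = 0.
Thus a_{n+2} = (3n + 3) / ((n+1)(n+2)) * a_n.

Check with a_0 = 1, a_1 = 0 (apply the recurrence for n = 0, 1, 2, 3): a_0 = 1, a_1 = 0, a_2 = 3/2, a_3 = 0, a_4 = 9/8, a_5 = 0.

a_(n+2) = (3n + 3) / ((n+1)(n+2)) * a_n; check: a_0 = 1, a_1 = 0, a_2 = 3/2, a_3 = 0, a_4 = 9/8, a_5 = 0


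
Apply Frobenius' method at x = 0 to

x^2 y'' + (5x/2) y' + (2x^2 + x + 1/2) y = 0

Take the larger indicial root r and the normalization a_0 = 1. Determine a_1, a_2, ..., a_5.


Write in Frobenius form y'' + (p(x)/x) y' + (q(x)/x^2) y = 0:
  p(x) = 5/2,  q(x) = 2x^2 + x + 1/2.
Indicial equation: r(r-1) + (5/2) r + (1/2) = 0 -> roots r_1 = -1/2, r_2 = -1.
Take r = r_1 = -1/2. Let y(x) = x^r sum_{n>=0} a_n x^n with a_0 = 1.
Substitute y = x^r sum a_n x^n and match x^{r+n}. The recurrence is
  D(n) a_n + 1 a_{n-1} + 2 a_{n-2} = 0,  where D(n) = (r+n)(r+n-1) + (5/2)(r+n) + (1/2).
  a_n = [-1 a_{n-1} - 2 a_{n-2}] / D(n).
Since the indicial polynomial factors as (r - r_1)(r - r_2), D(n) = (r_1 + n - r_1)(r_1 + n - r_2) = n(n + 1/2).
Evaluating step by step (a_0 = 1):
  n = 1: D(1) = 1(1 + 1/2) = 3/2; numerator = -1(1) = -1; a_1 = (-1)/(3/2) = -2/3
  n = 2: D(2) = 2(2 + 1/2) = 5; numerator = -1(-2/3) - 2(1) = -4/3; a_2 = (-4/3)/(5) = -4/15
  n = 3: D(3) = 3(3 + 1/2) = 21/2; numerator = -1(-4/15) - 2(-2/3) = 8/5; a_3 = (8/5)/(21/2) = 16/105
  n = 4: D(4) = 4(4 + 1/2) = 18; numerator = -1(16/105) - 2(-4/15) = 8/21; a_4 = (8/21)/(18) = 4/189
  n = 5: D(5) = 5(5 + 1/2) = 55/2; numerator = -1(4/189) - 2(16/105) = -44/135; a_5 = (-44/135)/(55/2) = -8/675

r = -1/2; a_0 = 1; a_1 = -2/3; a_2 = -4/15; a_3 = 16/105; a_4 = 4/189; a_5 = -8/675


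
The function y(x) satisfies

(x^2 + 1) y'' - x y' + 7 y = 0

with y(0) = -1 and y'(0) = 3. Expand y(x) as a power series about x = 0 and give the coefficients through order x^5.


Ansatz: y(x) = sum_{n>=0} a_n x^n, so y'(x) = sum_{n>=1} n a_n x^(n-1) and y''(x) = sum_{n>=2} n(n-1) a_n x^(n-2).
Substitute into P(x) y'' + Q(x) y' + R(x) y = 0 with P(x) = x^2 + 1, Q(x) = -x, R(x) = 7, and match powers of x.
Initial conditions: a_0 = -1, a_1 = 3.
Setting the coefficient of each power of x to zero and solving order by order (substituting the coefficients already found):
  x^0: 2 a_2 + 7 a_0 = 0  ->  2 a_2 = -7 a_0 = 7  ->  a_2 = 7/2
  x^1: 6 a_3 + 6 a_1 = 0  ->  6 a_3 = -6 a_1 = -18  ->  a_3 = -3
  x^2: 12 a_4 + 7 a_2 = 0  ->  12 a_4 = -7 a_2 = -49/2  ->  a_4 = -49/24
  x^3: 20 a_5 + 10 a_3 = 0  ->  20 a_5 = -10 a_3 = 30  ->  a_5 = 3/2
Truncated series: y(x) = -1 + 3 x + (7/2) x^2 - 3 x^3 - (49/24) x^4 + (3/2) x^5 + O(x^6).

a_0 = -1; a_1 = 3; a_2 = 7/2; a_3 = -3; a_4 = -49/24; a_5 = 3/2


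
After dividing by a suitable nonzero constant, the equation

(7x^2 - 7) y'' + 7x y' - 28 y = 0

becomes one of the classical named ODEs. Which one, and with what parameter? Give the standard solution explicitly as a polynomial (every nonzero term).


All three coefficients share the factor -7; dividing through by -7 gives  (1 - x^2) y'' - x y' + 4 y = 0.
This matches the Chebyshev equation (1 - x^2) y'' - x y' + n^2 y = 0 (note the -x y' term, not -2x y') with n^2 = 4, so n = 2; the polynomial solution is T_2(x).
With y = sum_k a_k x^k, matching x^k gives (k+2)(k+1) a_{k+2} = (k^2 - n^2) a_k = (k - 2)(k + 2) a_k. The right side vanishes at k = 2, so the series with the parity of 2 terminates at degree 2.
Standard normalization: leading coefficient of T_n is 2^(n-1), so a_2 = 2^1 = 2. Work downward with a_k = (k+1)(k+2) a_{k+2} / ((k - 2)(k + 2)):
  a_0 = (1)(2)(2) / ((0 - 2)(0 + 2)) = 4/(-4) = -1
Hence T_2(x) = 2 x^2 - 1.

T_2(x); series = 2 x^2 - 1


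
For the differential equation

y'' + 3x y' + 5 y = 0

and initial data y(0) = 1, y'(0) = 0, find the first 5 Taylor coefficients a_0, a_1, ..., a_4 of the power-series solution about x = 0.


Ansatz: y(x) = sum_{n>=0} a_n x^n, so y'(x) = sum_{n>=1} n a_n x^(n-1) and y''(x) = sum_{n>=2} n(n-1) a_n x^(n-2).
Substitute into P(x) y'' + Q(x) y' + R(x) y = 0 with P(x) = 1, Q(x) = 3x, R(x) = 5, and match powers of x.
Initial conditions: a_0 = 1, a_1 = 0.
Setting the coefficient of each power of x to zero and solving order by order (substituting the coefficients already found):
  x^0: 2 a_2 + 5 a_0 = 0  ->  2 a_2 = -5 a_0 = -5  ->  a_2 = -5/2
  x^1: 6 a_3 + 8 a_1 = 0  ->  6 a_3 = -8 a_1 = 0  ->  a_3 = 0
  x^2: 12 a_4 + 11 a_2 = 0  ->  12 a_4 = -11 a_2 = 55/2  ->  a_4 = 55/24
Truncated series: y(x) = 1 - (5/2) x^2 + (55/24) x^4 + O(x^5).

a_0 = 1; a_1 = 0; a_2 = -5/2; a_3 = 0; a_4 = 55/24


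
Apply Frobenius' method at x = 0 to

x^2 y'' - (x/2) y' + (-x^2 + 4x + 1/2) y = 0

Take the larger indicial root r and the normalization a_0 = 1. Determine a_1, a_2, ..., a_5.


Write in Frobenius form y'' + (p(x)/x) y' + (q(x)/x^2) y = 0:
  p(x) = -1/2,  q(x) = -x^2 + 4x + 1/2.
Indicial equation: r(r-1) + (-1/2) r + (1/2) = 0 -> roots r_1 = 1, r_2 = 1/2.
Take r = r_1 = 1. Let y(x) = x^r sum_{n>=0} a_n x^n with a_0 = 1.
Substitute y = x^r sum a_n x^n and match x^{r+n}. The recurrence is
  D(n) a_n + 4 a_{n-1} - 1 a_{n-2} = 0,  where D(n) = (r+n)(r+n-1) + (-1/2)(r+n) + (1/2).
  a_n = [-4 a_{n-1} + 1 a_{n-2}] / D(n).
Since the indicial polynomial factors as (r - r_1)(r - r_2), D(n) = (r_1 + n - r_1)(r_1 + n - r_2) = n(n + 1/2).
Evaluating step by step (a_0 = 1):
  n = 1: D(1) = 1(1 + 1/2) = 3/2; numerator = -4(1) = -4; a_1 = (-4)/(3/2) = -8/3
  n = 2: D(2) = 2(2 + 1/2) = 5; numerator = -4(-8/3) + 1(1) = 35/3; a_2 = (35/3)/(5) = 7/3
  n = 3: D(3) = 3(3 + 1/2) = 21/2; numerator = -4(7/3) + 1(-8/3) = -12; a_3 = (-12)/(21/2) = -8/7
  n = 4: D(4) = 4(4 + 1/2) = 18; numerator = -4(-8/7) + 1(7/3) = 145/21; a_4 = (145/21)/(18) = 145/378
  n = 5: D(5) = 5(5 + 1/2) = 55/2; numerator = -4(145/378) + 1(-8/7) = -506/189; a_5 = (-506/189)/(55/2) = -92/945

r = 1; a_0 = 1; a_1 = -8/3; a_2 = 7/3; a_3 = -8/7; a_4 = 145/378; a_5 = -92/945


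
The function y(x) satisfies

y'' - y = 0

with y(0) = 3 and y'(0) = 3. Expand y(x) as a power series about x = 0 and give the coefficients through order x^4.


Ansatz: y(x) = sum_{n>=0} a_n x^n, so y'(x) = sum_{n>=1} n a_n x^(n-1) and y''(x) = sum_{n>=2} n(n-1) a_n x^(n-2).
Substitute into P(x) y'' + Q(x) y' + R(x) y = 0 with P(x) = 1, Q(x) = 0, R(x) = -1, and match powers of x.
Initial conditions: a_0 = 3, a_1 = 3.
Setting the coefficient of each power of x to zero and solving order by order (substituting the coefficients already found):
  x^0: 2 a_2 - a_0 = 0  ->  2 a_2 = a_0 = 3  ->  a_2 = 3/2
  x^1: 6 a_3 - a_1 = 0  ->  6 a_3 = a_1 = 3  ->  a_3 = 1/2
  x^2: 12 a_4 - a_2 = 0  ->  12 a_4 = a_2 = 3/2  ->  a_4 = 1/8
Truncated series: y(x) = 3 + 3 x + (3/2) x^2 + (1/2) x^3 + (1/8) x^4 + O(x^5).

a_0 = 3; a_1 = 3; a_2 = 3/2; a_3 = 1/2; a_4 = 1/8


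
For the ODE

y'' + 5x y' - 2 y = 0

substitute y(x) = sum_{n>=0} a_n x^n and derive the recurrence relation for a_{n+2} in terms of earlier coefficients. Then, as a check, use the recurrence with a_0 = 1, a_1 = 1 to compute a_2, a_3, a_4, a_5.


Substitute y = sum_n a_n x^n.
y''(x) has coefficient (n+2)(n+1) a_{n+2} at x^n;
5 x y'(x) has coefficient 5 n a_n at x^n (shift);
-2 y(x) has coefficient -2 a_n at x^n.
Matching x^n: (n+2)(n+1) a_{n+2} + (5n - 2) a_n = 0.
Thus a_{n+2} = (-5n + 2) / ((n+1)(n+2)) * a_n.

Check with a_0 = 1, a_1 = 1 (apply the recurrence for n = 0, 1, 2, 3): a_0 = 1, a_1 = 1, a_2 = 1, a_3 = -1/2, a_4 = -2/3, a_5 = 13/40.

a_(n+2) = (-5n + 2) / ((n+1)(n+2)) * a_n; check: a_0 = 1, a_1 = 1, a_2 = 1, a_3 = -1/2, a_4 = -2/3, a_5 = 13/40


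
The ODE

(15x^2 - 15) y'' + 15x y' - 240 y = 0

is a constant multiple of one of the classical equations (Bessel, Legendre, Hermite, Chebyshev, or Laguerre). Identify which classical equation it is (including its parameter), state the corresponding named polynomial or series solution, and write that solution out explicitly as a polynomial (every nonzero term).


All three coefficients share the factor -15; dividing through by -15 gives  (1 - x^2) y'' - x y' + 16 y = 0.
This matches the Chebyshev equation (1 - x^2) y'' - x y' + n^2 y = 0 (note the -x y' term, not -2x y') with n^2 = 16, so n = 4; the polynomial solution is T_4(x).
With y = sum_k a_k x^k, matching x^k gives (k+2)(k+1) a_{k+2} = (k^2 - n^2) a_k = (k - 4)(k + 4) a_k. The right side vanishes at k = 4, so the series with the parity of 4 terminates at degree 4.
Standard normalization: leading coefficient of T_n is 2^(n-1), so a_4 = 2^3 = 8. Work downward with a_k = (k+1)(k+2) a_{k+2} / ((k - 4)(k + 4)):
  a_2 = (3)(4)(8) / ((2 - 4)(2 + 4)) = 96/(-12) = -8
  a_0 = (1)(2)(-8) / ((0 - 4)(0 + 4)) = -16/(-16) = 1
Hence T_4(x) = 8 x^4 - 8 x^2 + 1.

T_4(x); series = 8 x^4 - 8 x^2 + 1


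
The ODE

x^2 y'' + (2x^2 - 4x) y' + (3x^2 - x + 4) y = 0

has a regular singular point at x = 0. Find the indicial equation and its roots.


Divide by x^2 to reach normal form y'' + P_1(x) y' + P_2(x) y = 0 with P_1(x) = 2 - 4/x and P_2(x) = 3 - 1/x + 4/x^2.
x = 0 is a singular point because the y'-coefficient 2 - 4/x has a pole at x = 0 and the y-coefficient 3 - 1/x + 4/x^2 has a pole at x = 0.
It is a regular singular point because x P_1(x) = p(x) = 2x - 4 and x^2 P_2(x) = q(x) = 3x^2 - x + 4 are polynomials, hence analytic at x = 0.
p(0) = -4,  q(0) = 4.
Indicial equation: r(r-1) + p(0) r + q(0) = 0, i.e. r^2 + (p(0) - 1) r + q(0) = 0, i.e. r^2 - 5 r + 4 = 0.
Discriminant: (-5)^2 - 4(4) = 9, so r = (5 ± 3)/2.
Solving: r_1 = 4, r_2 = 1.

indicial: r^2 - 5 r + 4 = 0; roots r_1 = 4, r_2 = 1


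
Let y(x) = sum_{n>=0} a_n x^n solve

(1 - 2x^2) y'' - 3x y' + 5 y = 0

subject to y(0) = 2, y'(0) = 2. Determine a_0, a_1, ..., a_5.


Ansatz: y(x) = sum_{n>=0} a_n x^n, so y'(x) = sum_{n>=1} n a_n x^(n-1) and y''(x) = sum_{n>=2} n(n-1) a_n x^(n-2).
Substitute into P(x) y'' + Q(x) y' + R(x) y = 0 with P(x) = 1 - 2x^2, Q(x) = -3x, R(x) = 5, and match powers of x.
Initial conditions: a_0 = 2, a_1 = 2.
Setting the coefficient of each power of x to zero and solving order by order (substituting the coefficients already found):
  x^0: 2 a_2 + 5 a_0 = 0  ->  2 a_2 = -5 a_0 = -10  ->  a_2 = -5
  x^1: 6 a_3 + 2 a_1 = 0  ->  6 a_3 = -2 a_1 = -4  ->  a_3 = -2/3
  x^2: 12 a_4 - 5 a_2 = 0  ->  12 a_4 = 5 a_2 = -25  ->  a_4 = -25/12
  x^3: 20 a_5 - 16 a_3 = 0  ->  20 a_5 = 16 a_3 = -32/3  ->  a_5 = -8/15
Truncated series: y(x) = 2 + 2 x - 5 x^2 - (2/3) x^3 - (25/12) x^4 - (8/15) x^5 + O(x^6).

a_0 = 2; a_1 = 2; a_2 = -5; a_3 = -2/3; a_4 = -25/12; a_5 = -8/15


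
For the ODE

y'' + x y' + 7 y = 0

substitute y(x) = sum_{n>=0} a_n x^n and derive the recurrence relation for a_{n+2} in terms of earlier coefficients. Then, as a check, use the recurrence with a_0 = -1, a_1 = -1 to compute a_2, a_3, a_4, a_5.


Substitute y = sum_n a_n x^n.
y''(x) has coefficient (n+2)(n+1) a_{n+2} at x^n;
x y'(x) has coefficient n a_n at x^n (shift);
7 y(x) has coefficient 7 a_n at x^n.
Matching x^n: (n+2)(n+1) a_{n+2} + (n + 7) a_n = 0.
Thus a_{n+2} = (-n - 7) / ((n+1)(n+2)) * a_n.

Check with a_0 = -1, a_1 = -1 (apply the recurrence for n = 0, 1, 2, 3): a_0 = -1, a_1 = -1, a_2 = 7/2, a_3 = 4/3, a_4 = -21/8, a_5 = -2/3.

a_(n+2) = (-n - 7) / ((n+1)(n+2)) * a_n; check: a_0 = -1, a_1 = -1, a_2 = 7/2, a_3 = 4/3, a_4 = -21/8, a_5 = -2/3


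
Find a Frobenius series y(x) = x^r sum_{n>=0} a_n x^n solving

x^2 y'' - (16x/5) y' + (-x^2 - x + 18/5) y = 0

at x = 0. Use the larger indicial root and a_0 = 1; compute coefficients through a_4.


Write in Frobenius form y'' + (p(x)/x) y' + (q(x)/x^2) y = 0:
  p(x) = -16/5,  q(x) = -x^2 - x + 18/5.
Indicial equation: r(r-1) + (-16/5) r + (18/5) = 0 -> roots r_1 = 3, r_2 = 6/5.
Take r = r_1 = 3. Let y(x) = x^r sum_{n>=0} a_n x^n with a_0 = 1.
Substitute y = x^r sum a_n x^n and match x^{r+n}. The recurrence is
  D(n) a_n - 1 a_{n-1} - 1 a_{n-2} = 0,  where D(n) = (r+n)(r+n-1) + (-16/5)(r+n) + (18/5).
  a_n = [1 a_{n-1} + 1 a_{n-2}] / D(n).
Since the indicial polynomial factors as (r - r_1)(r - r_2), D(n) = (r_1 + n - r_1)(r_1 + n - r_2) = n(n + 9/5).
Evaluating step by step (a_0 = 1):
  n = 1: D(1) = 1(1 + 9/5) = 14/5; numerator = 1(1) = 1; a_1 = (1)/(14/5) = 5/14
  n = 2: D(2) = 2(2 + 9/5) = 38/5; numerator = 1(5/14) + 1(1) = 19/14; a_2 = (19/14)/(38/5) = 5/28
  n = 3: D(3) = 3(3 + 9/5) = 72/5; numerator = 1(5/28) + 1(5/14) = 15/28; a_3 = (15/28)/(72/5) = 25/672
  n = 4: D(4) = 4(4 + 9/5) = 116/5; numerator = 1(25/672) + 1(5/28) = 145/672; a_4 = (145/672)/(116/5) = 25/2688

r = 3; a_0 = 1; a_1 = 5/14; a_2 = 5/28; a_3 = 25/672; a_4 = 25/2688


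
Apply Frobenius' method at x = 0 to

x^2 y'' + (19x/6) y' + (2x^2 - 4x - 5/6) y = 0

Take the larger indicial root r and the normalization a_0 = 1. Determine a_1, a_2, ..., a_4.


Write in Frobenius form y'' + (p(x)/x) y' + (q(x)/x^2) y = 0:
  p(x) = 19/6,  q(x) = 2x^2 - 4x - 5/6.
Indicial equation: r(r-1) + (19/6) r + (-5/6) = 0 -> roots r_1 = 1/3, r_2 = -5/2.
Take r = r_1 = 1/3. Let y(x) = x^r sum_{n>=0} a_n x^n with a_0 = 1.
Substitute y = x^r sum a_n x^n and match x^{r+n}. The recurrence is
  D(n) a_n - 4 a_{n-1} + 2 a_{n-2} = 0,  where D(n) = (r+n)(r+n-1) + (19/6)(r+n) + (-5/6).
  a_n = [4 a_{n-1} - 2 a_{n-2}] / D(n).
Since the indicial polynomial factors as (r - r_1)(r - r_2), D(n) = (r_1 + n - r_1)(r_1 + n - r_2) = n(n + 17/6).
Evaluating step by step (a_0 = 1):
  n = 1: D(1) = 1(1 + 17/6) = 23/6; numerator = 4(1) = 4; a_1 = (4)/(23/6) = 24/23
  n = 2: D(2) = 2(2 + 17/6) = 29/3; numerator = 4(24/23) - 2(1) = 50/23; a_2 = (50/23)/(29/3) = 150/667
  n = 3: D(3) = 3(3 + 17/6) = 35/2; numerator = 4(150/667) - 2(24/23) = -792/667; a_3 = (-792/667)/(35/2) = -1584/23345
  n = 4: D(4) = 4(4 + 17/6) = 82/3; numerator = 4(-1584/23345) - 2(150/667) = -732/1015; a_4 = (-732/1015)/(82/3) = -1098/41615

r = 1/3; a_0 = 1; a_1 = 24/23; a_2 = 150/667; a_3 = -1584/23345; a_4 = -1098/41615


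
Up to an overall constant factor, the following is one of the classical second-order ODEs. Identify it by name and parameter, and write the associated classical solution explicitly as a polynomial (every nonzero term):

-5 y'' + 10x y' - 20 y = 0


All three coefficients share the factor -5; dividing through by -5 gives  y'' - 2x y' + 4 y = 0.
This matches the Hermite equation y'' - 2x y' + 2n y = 0 with 2n = 4, so n = 2; the polynomial solution is H_2(x).
With y = sum_k a_k x^k, matching x^k gives (k+2)(k+1) a_{k+2} = 2(k - n) a_k = 2(k - 2) a_k. The right side vanishes at k = 2, so the series with the parity of 2 terminates at degree 2.
Standard normalization: leading coefficient of H_n is 2^n, so a_2 = 2^2 = 4. Work downward with a_k = (k+1)(k+2) a_{k+2} / (2(k - n)):
  a_0 = (1)(2)(4) / (2(0 - 2)) = 8/(-4) = -2
Hence H_2(x) = 4 x^2 - 2.

H_2(x); series = 4 x^2 - 2


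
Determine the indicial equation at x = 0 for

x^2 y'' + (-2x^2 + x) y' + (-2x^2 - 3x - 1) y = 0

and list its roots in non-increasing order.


Divide by x^2 to reach normal form y'' + P_1(x) y' + P_2(x) y = 0 with P_1(x) = -2 + 1/x and P_2(x) = -2 - 3/x - 1/x^2.
x = 0 is a singular point because the y'-coefficient -2 + 1/x has a pole at x = 0 and the y-coefficient -2 - 3/x - 1/x^2 has a pole at x = 0.
It is a regular singular point because x P_1(x) = p(x) = 1 - 2x and x^2 P_2(x) = q(x) = -2x^2 - 3x - 1 are polynomials, hence analytic at x = 0.
p(0) = 1,  q(0) = -1.
Indicial equation: r(r-1) + p(0) r + q(0) = 0, i.e. r^2 + (p(0) - 1) r + q(0) = 0, i.e. r^2 - 1 = 0.
Discriminant: (0)^2 - 4(-1) = 4, so r = (0 ± 2)/2.
Solving: r_1 = 1, r_2 = -1.

indicial: r^2 - 1 = 0; roots r_1 = 1, r_2 = -1


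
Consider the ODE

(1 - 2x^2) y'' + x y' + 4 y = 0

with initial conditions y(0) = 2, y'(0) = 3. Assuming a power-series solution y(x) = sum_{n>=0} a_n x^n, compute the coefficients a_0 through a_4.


Ansatz: y(x) = sum_{n>=0} a_n x^n, so y'(x) = sum_{n>=1} n a_n x^(n-1) and y''(x) = sum_{n>=2} n(n-1) a_n x^(n-2).
Substitute into P(x) y'' + Q(x) y' + R(x) y = 0 with P(x) = 1 - 2x^2, Q(x) = x, R(x) = 4, and match powers of x.
Initial conditions: a_0 = 2, a_1 = 3.
Setting the coefficient of each power of x to zero and solving order by order (substituting the coefficients already found):
  x^0: 2 a_2 + 4 a_0 = 0  ->  2 a_2 = -4 a_0 = -8  ->  a_2 = -4
  x^1: 6 a_3 + 5 a_1 = 0  ->  6 a_3 = -5 a_1 = -15  ->  a_3 = -5/2
  x^2: 12 a_4 + 2 a_2 = 0  ->  12 a_4 = -2 a_2 = 8  ->  a_4 = 2/3
Truncated series: y(x) = 2 + 3 x - 4 x^2 - (5/2) x^3 + (2/3) x^4 + O(x^5).

a_0 = 2; a_1 = 3; a_2 = -4; a_3 = -5/2; a_4 = 2/3


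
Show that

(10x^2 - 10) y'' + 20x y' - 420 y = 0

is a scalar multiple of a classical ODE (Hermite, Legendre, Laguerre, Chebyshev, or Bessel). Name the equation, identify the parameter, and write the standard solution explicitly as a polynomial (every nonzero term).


All three coefficients share the factor -10; dividing through by -10 gives  (1 - x^2) y'' - 2x y' + 42 y = 0.
This matches the Legendre equation (1 - x^2) y'' - 2x y' + n(n+1) y = 0 (note the -2x y' term) with n(n+1) = 42, so n = 6; the polynomial solution is P_6(x).
With y = sum_k a_k x^k, matching x^k gives (k+2)(k+1) a_{k+2} = [k(k+1) - n(n+1)] a_k = (k - 6)(k + 7) a_k. The right side vanishes at k = 6, so the series with the parity of 6 terminates at degree 6.
Standard normalization (P_n(1) = 1): leading coefficient (2n)!/(2^n (n!)^2) = 479001600/(64*518400) = 231/16, so a_6 = 231/16. Work downward with a_k = (k+1)(k+2) a_{k+2} / ((k - 6)(k + 7)):
  a_4 = (5)(6)(231/16) / ((4 - 6)(4 + 7)) = (3465/8)/(-22) = -315/16
  a_2 = (3)(4)(-315/16) / ((2 - 6)(2 + 7)) = (-945/4)/(-36) = 105/16
  a_0 = (1)(2)(105/16) / ((0 - 6)(0 + 7)) = (105/8)/(-42) = -5/16
Hence P_6(x) = 231 x^6/16 - 315 x^4/16 + 105 x^2/16 - 5/16.

P_6(x); series = 231 x^6/16 - 315 x^4/16 + 105 x^2/16 - 5/16


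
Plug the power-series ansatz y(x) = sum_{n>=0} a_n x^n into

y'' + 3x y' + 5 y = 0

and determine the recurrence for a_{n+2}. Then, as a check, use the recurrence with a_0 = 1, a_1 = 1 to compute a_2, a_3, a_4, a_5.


Substitute y = sum_n a_n x^n.
y''(x) has coefficient (n+2)(n+1) a_{n+2} at x^n;
3 x y'(x) has coefficient 3 n a_n at x^n (shift);
5 y(x) has coefficient 5 a_n at x^n.
Matching x^n: (n+2)(n+1) a_{n+2} + (3n + 5) a_n = 0.
Thus a_{n+2} = (-3n - 5) / ((n+1)(n+2)) * a_n.

Check with a_0 = 1, a_1 = 1 (apply the recurrence for n = 0, 1, 2, 3): a_0 = 1, a_1 = 1, a_2 = -5/2, a_3 = -4/3, a_4 = 55/24, a_5 = 14/15.

a_(n+2) = (-3n - 5) / ((n+1)(n+2)) * a_n; check: a_0 = 1, a_1 = 1, a_2 = -5/2, a_3 = -4/3, a_4 = 55/24, a_5 = 14/15


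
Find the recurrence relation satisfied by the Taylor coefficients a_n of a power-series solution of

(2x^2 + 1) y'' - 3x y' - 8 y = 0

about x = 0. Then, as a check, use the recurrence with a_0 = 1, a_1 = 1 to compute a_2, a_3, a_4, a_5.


Substitute y = sum_n a_n x^n.
(1 + 2 x^2) y'' contributes (n+2)(n+1) a_{n+2} + 2 n(n-1) a_n at x^n.
-3 x y'(x) contributes -3 n a_n at x^n.
-8 y(x) contributes -8 a_n at x^n.
Matching x^n: (n+2)(n+1) a_{n+2} + (2 n(n-1) - 3 n - 8) a_n = 0.
Thus a_{n+2} = (-2 n(n-1) + 3 n + 8) / ((n+1)(n+2)) * a_n.

Check with a_0 = 1, a_1 = 1 (apply the recurrence for n = 0, 1, 2, 3): a_0 = 1, a_1 = 1, a_2 = 4, a_3 = 11/6, a_4 = 10/3, a_5 = 11/24.

a_(n+2) = (-2 n(n-1) + 3 n + 8) / ((n+1)(n+2)) * a_n; check: a_0 = 1, a_1 = 1, a_2 = 4, a_3 = 11/6, a_4 = 10/3, a_5 = 11/24
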